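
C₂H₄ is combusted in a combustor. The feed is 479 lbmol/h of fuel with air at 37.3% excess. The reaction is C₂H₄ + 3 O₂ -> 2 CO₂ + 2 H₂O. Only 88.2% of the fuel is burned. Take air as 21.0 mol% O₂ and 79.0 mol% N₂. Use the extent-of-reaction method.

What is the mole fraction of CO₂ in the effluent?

Stoichiometric O₂ = 3 × 479 = 1437 lbmol/h; O₂ fed = 1437 × 1.373 = 1973 lbmol/h.
N₂ fed = 1973 × 79/21 = 7422 lbmol/h.
Fuel reacted = 0.882 × 479 → ξ = 422.5 lbmol/h.
Outlet (n = n₀ + ν ξ):
  C₂H₄: 479 − 1(422.5) = 56.52
  O₂: 1973 − 3(422.5) = 705.6
  N₂: 7422 (inert)
  CO₂: 0 + 2(422.5) = 845
  H₂O: 0 + 2(422.5) = 845
Total out = 9874 lbmol/h; y_CO₂ = 845 / 9874 = 0.08557.

0.0856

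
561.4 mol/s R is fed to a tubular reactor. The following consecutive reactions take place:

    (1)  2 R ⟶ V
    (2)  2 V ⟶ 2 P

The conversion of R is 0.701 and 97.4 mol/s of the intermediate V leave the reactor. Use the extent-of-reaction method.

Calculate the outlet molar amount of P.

99.4 mol/s

Conversion of R: R consumed = 2ξ₁ = 0.701 × 561.4 → ξ₁ = 196.8 mol/s.
V balance: n_V = 0 + 1ξ₁ − 2ξ₂ = 97.4 → ξ₂ = (1·196.8 − 97.4)/2 = 49.69 mol/s.
Outlet amounts (n = n₀ + Σ ν·ξ):
  R: 561.4 − 2(196.8) = 167.9
  V: 0 + 1(196.8) − 2(49.69) = 97.4
  P: 0 + 2(49.69) = 99.37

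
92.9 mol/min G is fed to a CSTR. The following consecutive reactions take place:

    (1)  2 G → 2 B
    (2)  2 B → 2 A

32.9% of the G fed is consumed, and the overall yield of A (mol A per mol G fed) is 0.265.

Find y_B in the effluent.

0.064

Conversion of G: G consumed = 2ξ₁ = 0.329 × 92.9 → ξ₁ = 15.28 mol/min.
Yield of A: 2ξ₂ / 92.9 = 0.265 → ξ₂ = 12.31 mol/min.
Outlet amounts (n = n₀ + Σ ν·ξ):
  G: 92.9 − 2(15.28) = 62.34
  B: 0 + 2(15.28) − 2(12.31) = 5.946
  A: 0 + 2(12.31) = 24.62
Total out = 92.9 mol/min; y_B = 5.946 / 92.9 = 0.064.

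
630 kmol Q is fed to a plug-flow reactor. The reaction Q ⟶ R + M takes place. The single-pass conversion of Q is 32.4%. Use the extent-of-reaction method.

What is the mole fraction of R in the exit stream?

0.245

Q reacted = 0.324 × 630 = 204.1 kmol; ν_Q = −1, so ξ = 204.1/1 = 204.1 kmol.
Outlet amounts (n = n₀ + ν ξ):
  Q: 630 − 1(204.1) = 425.9
  R: 0 + 1(204.1) = 204.1
  M: 0 + 1(204.1) = 204.1
Total out = 834.1 kmol; y_R = 204.1 / 834.1 = 0.2447.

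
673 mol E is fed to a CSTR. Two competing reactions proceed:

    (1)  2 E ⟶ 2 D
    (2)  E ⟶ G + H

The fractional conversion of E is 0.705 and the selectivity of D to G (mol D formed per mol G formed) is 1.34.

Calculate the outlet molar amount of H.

203 mol

Conversion of E: E consumed = 0.705 × 673 = 474.5 mol = 2ξ₁ + 1ξ₂.
Selectivity: 2ξ₁ / (1ξ₂) = 1.34 → ξ₁ = 0.67 ξ₂.
Substitute: (2·0.67 + 1) ξ₂ = 474.5 → ξ₂ = 202.8 mol, ξ₁ = 135.9 mol.
Outlet amounts (n = n₀ + Σ ν·ξ):
  E: 673 − 2(135.9) − 1(202.8) = 198.5
  D: 0 + 2(135.9) = 271.7
  G: 0 + 1(202.8) = 202.8
  H: 0 + 1(202.8) = 202.8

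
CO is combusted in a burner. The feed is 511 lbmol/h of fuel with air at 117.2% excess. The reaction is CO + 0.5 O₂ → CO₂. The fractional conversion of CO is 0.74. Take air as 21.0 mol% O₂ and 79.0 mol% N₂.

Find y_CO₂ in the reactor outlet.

Stoichiometric O₂ = 0.5 × 511 = 255.5 lbmol/h; O₂ fed = 255.5 × 2.172 = 554.9 lbmol/h.
N₂ fed = 554.9 × 79/21 = 2088 lbmol/h.
Fuel reacted = 0.74 × 511 → ξ = 378.1 lbmol/h.
Outlet (n = n₀ + ν ξ):
  CO: 511 − 1(378.1) = 132.9
  O₂: 554.9 − 0.5(378.1) = 365.9
  N₂: 2088 (inert)
  CO₂: 0 + 1(378.1) = 378.1
Total out = 2965 lbmol/h; y_CO₂ = 378.1 / 2965 = 0.1276.

0.128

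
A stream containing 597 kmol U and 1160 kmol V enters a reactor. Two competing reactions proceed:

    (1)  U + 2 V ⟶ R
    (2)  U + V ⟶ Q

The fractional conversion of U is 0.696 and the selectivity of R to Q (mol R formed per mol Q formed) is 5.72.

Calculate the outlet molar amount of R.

354 kmol

Conversion of U: U consumed = 0.696 × 597 = 415.5 kmol = 1ξ₁ + 1ξ₂.
Selectivity: 1ξ₁ / (1ξ₂) = 5.72 → ξ₁ = 5.72 ξ₂.
Substitute: (1·5.72 + 1) ξ₂ = 415.5 → ξ₂ = 61.83 kmol, ξ₁ = 353.7 kmol.
Outlet amounts (n = n₀ + Σ ν·ξ):
  U: 597 − 1(353.7) − 1(61.83) = 181.5
  V: 1160 − 2(353.7) − 1(61.83) = 390.8
  R: 0 + 1(353.7) = 353.7
  Q: 0 + 1(61.83) = 61.83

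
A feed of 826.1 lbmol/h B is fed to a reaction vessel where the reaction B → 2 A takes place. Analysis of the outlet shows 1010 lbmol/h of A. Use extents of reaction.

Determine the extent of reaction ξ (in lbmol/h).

ξ = 505 lbmol/h

For A: n = n₀ + 2ξ → 1010 = 0 + 2ξ, giving ξ = 505 lbmol/h.
Outlet amounts (n = n₀ + ν ξ):
  B: 826.1 − 1(505) = 321.1
  A: 0 + 2(505) = 1010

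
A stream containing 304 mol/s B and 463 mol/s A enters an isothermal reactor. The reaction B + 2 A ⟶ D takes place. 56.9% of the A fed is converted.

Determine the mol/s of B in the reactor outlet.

172 mol/s

A reacted = 0.569 × 463 = 263.4 mol/s; ν_A = −2, so ξ = 263.4/2 = 131.7 mol/s.
Outlet amounts (n = n₀ + ν ξ):
  B: 304 − 1(131.7) = 172.3
  A: 463 − 2(131.7) = 199.6
  D: 0 + 1(131.7) = 131.7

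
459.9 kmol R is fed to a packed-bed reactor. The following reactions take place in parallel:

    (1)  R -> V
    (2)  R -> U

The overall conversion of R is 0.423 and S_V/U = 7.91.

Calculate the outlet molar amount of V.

Conversion of R: R consumed = 0.423 × 459.9 = 194.5 kmol = 1ξ₁ + 1ξ₂.
Selectivity: 1ξ₁ / (1ξ₂) = 7.91 → ξ₁ = 7.91 ξ₂.
Substitute: (1·7.91 + 1) ξ₂ = 194.5 → ξ₂ = 21.83 kmol, ξ₁ = 172.7 kmol.
Outlet amounts (n = n₀ + Σ ν·ξ):
  R: 459.9 − 1(172.7) − 1(21.83) = 265.4
  V: 0 + 1(172.7) = 172.7
  U: 0 + 1(21.83) = 21.83

173 kmol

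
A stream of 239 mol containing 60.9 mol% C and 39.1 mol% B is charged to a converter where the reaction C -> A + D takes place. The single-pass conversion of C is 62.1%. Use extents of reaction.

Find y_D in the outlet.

C reacted = 0.621 × 145.6 = 90.39 mol; ν_C = −1, so ξ = 90.39/1 = 90.39 mol.
Outlet amounts (n = n₀ + ν ξ):
  C: 145.6 − 1(90.39) = 55.16
  A: 0 + 1(90.39) = 90.39
  D: 0 + 1(90.39) = 90.39
  B: 93.45 (inert)
Total out = 329.4 mol; y_D = 90.39 / 329.4 = 0.2744.

0.274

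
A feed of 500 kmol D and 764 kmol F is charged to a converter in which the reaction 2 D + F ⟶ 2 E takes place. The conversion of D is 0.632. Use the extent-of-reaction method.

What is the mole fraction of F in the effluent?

D reacted = 0.632 × 500 = 316 kmol; ν_D = −2, so ξ = 316/2 = 158 kmol.
Outlet amounts (n = n₀ + ν ξ):
  D: 500 − 2(158) = 184
  F: 764 − 1(158) = 606
  E: 0 + 2(158) = 316
Total out = 1106 kmol; y_F = 606 / 1106 = 0.5479.

0.548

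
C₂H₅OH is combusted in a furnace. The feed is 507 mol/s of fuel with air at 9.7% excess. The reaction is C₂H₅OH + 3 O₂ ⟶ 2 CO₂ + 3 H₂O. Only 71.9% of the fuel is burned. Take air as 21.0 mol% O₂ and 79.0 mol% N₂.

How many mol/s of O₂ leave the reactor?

Stoichiometric O₂ = 3 × 507 = 1521 mol/s; O₂ fed = 1521 × 1.097 = 1669 mol/s.
N₂ fed = 1669 × 79/21 = 6277 mol/s.
Fuel reacted = 0.719 × 507 → ξ = 364.5 mol/s.
Outlet (n = n₀ + ν ξ):
  C₂H₅OH: 507 − 1(364.5) = 142.5
  O₂: 1669 − 3(364.5) = 574.9
  N₂: 6277 (inert)
  CO₂: 0 + 2(364.5) = 729.1
  H₂O: 0 + 3(364.5) = 1094

575 mol/s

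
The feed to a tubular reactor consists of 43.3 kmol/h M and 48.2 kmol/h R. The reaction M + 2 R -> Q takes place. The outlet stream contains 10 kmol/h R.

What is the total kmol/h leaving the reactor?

53.3 kmol/h

For R: n = n₀ − 2ξ → 10 = 48.2 − 2ξ, giving ξ = 19.1 kmol/h.
Outlet amounts (n = n₀ + ν ξ):
  M: 43.3 − 1(19.1) = 24.2
  R: 48.2 − 2(19.1) = 10
  Q: 0 + 1(19.1) = 19.1
Total out = 24.2 + 10 + 19.1 = 53.3 kmol/h.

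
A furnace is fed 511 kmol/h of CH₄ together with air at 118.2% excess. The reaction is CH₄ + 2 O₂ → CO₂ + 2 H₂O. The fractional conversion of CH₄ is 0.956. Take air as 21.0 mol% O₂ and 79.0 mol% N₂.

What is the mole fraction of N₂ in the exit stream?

0.754

Stoichiometric O₂ = 2 × 511 = 1022 kmol/h; O₂ fed = 1022 × 2.182 = 2230 kmol/h.
N₂ fed = 2230 × 79/21 = 8389 kmol/h.
Fuel reacted = 0.956 × 511 → ξ = 488.5 kmol/h.
Outlet (n = n₀ + ν ξ):
  CH₄: 511 − 1(488.5) = 22.48
  O₂: 2230 − 2(488.5) = 1253
  N₂: 8389 (inert)
  CO₂: 0 + 1(488.5) = 488.5
  H₂O: 0 + 2(488.5) = 977
Total out = 11130 kmol/h; y_N₂ = 8389 / 11130 = 0.7537.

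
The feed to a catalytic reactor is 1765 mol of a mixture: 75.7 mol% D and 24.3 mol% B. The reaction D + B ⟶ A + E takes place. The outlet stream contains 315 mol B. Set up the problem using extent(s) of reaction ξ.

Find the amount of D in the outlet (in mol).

1220 mol

For B: n = n₀ − 1ξ → 315 = 428.9 − 1ξ, giving ξ = 113.9 mol.
Outlet amounts (n = n₀ + ν ξ):
  D: 1336 − 1(113.9) = 1222
  B: 428.9 − 1(113.9) = 315
  A: 0 + 1(113.9) = 113.9
  E: 0 + 1(113.9) = 113.9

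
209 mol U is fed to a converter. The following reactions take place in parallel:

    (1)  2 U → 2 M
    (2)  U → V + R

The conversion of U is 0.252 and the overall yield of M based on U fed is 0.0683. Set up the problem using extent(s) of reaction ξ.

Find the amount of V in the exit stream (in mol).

Yield of M: 2ξ₁ / 209 = 0.0683 → ξ₁ = 7.137 mol.
Conversion of U: 2ξ₁ + 1ξ₂ = 0.252 × 209 = 52.67 → ξ₂ = 38.39 mol.
Outlet amounts (n = n₀ + Σ ν·ξ):
  U: 209 − 2(7.137) − 1(38.39) = 156.3
  M: 0 + 2(7.137) = 14.27
  V: 0 + 1(38.39) = 38.39
  R: 0 + 1(38.39) = 38.39

38.4 mol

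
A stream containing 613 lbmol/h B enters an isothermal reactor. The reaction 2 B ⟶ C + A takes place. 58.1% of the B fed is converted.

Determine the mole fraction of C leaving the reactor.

0.29

B reacted = 0.581 × 613 = 356.2 lbmol/h; ν_B = −2, so ξ = 356.2/2 = 178.1 lbmol/h.
Outlet amounts (n = n₀ + ν ξ):
  B: 613 − 2(178.1) = 256.8
  C: 0 + 1(178.1) = 178.1
  A: 0 + 1(178.1) = 178.1
Total out = 613 lbmol/h; y_C = 178.1 / 613 = 0.2905.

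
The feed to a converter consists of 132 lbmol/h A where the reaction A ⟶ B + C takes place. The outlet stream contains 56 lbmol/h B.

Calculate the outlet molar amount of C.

For B: n = n₀ + 1ξ → 56 = 0 + 1ξ, giving ξ = 56 lbmol/h.
Outlet amounts (n = n₀ + ν ξ):
  A: 132 − 1(56) = 76
  B: 0 + 1(56) = 56
  C: 0 + 1(56) = 56

56 lbmol/h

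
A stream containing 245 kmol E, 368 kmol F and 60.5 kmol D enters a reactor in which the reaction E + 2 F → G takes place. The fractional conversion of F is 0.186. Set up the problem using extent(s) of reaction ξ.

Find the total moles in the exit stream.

F reacted = 0.186 × 368 = 68.45 kmol; ν_F = −2, so ξ = 68.45/2 = 34.22 kmol.
Outlet amounts (n = n₀ + ν ξ):
  E: 245 − 1(34.22) = 210.8
  F: 368 − 2(34.22) = 299.6
  G: 0 + 1(34.22) = 34.22
  D: 60.5 (inert)
Total out = 210.8 + 299.6 + 34.22 + 60.5 = 605.1 kmol.

605 kmol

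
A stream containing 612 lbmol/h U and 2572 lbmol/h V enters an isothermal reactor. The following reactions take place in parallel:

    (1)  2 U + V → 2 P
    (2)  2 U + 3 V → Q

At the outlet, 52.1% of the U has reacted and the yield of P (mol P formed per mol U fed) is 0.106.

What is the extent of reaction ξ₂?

Yield of P: 2ξ₁ / 612 = 0.106 → ξ₁ = 32.44 lbmol/h.
Conversion of U: 2ξ₁ + 2ξ₂ = 0.521 × 612 = 318.9 → ξ₂ = 127 lbmol/h.
Outlet amounts (n = n₀ + Σ ν·ξ):
  U: 612 − 2(32.44) − 2(127) = 293.1
  V: 2572 − 1(32.44) − 3(127) = 2159
  P: 0 + 2(32.44) = 64.87
  Q: 0 + 1(127) = 127

ξ₂ = 127 lbmol/h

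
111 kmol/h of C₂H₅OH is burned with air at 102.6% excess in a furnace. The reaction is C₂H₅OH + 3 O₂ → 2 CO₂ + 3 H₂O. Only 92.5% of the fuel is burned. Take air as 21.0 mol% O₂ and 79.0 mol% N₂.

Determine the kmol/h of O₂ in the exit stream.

367 kmol/h

Stoichiometric O₂ = 3 × 111 = 333 kmol/h; O₂ fed = 333 × 2.026 = 674.7 kmol/h.
N₂ fed = 674.7 × 79/21 = 2538 kmol/h.
Fuel reacted = 0.925 × 111 → ξ = 102.7 kmol/h.
Outlet (n = n₀ + ν ξ):
  C₂H₅OH: 111 − 1(102.7) = 8.325
  O₂: 674.7 − 3(102.7) = 366.6
  N₂: 2538 (inert)
  CO₂: 0 + 2(102.7) = 205.4
  H₂O: 0 + 3(102.7) = 308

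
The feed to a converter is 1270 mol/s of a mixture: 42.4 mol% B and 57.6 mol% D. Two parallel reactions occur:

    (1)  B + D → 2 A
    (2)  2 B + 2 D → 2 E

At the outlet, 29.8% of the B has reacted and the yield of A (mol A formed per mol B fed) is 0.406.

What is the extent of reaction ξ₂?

Yield of A: 2ξ₁ / 538.5 = 0.406 → ξ₁ = 109.3 mol/s.
Conversion of B: 1ξ₁ + 2ξ₂ = 0.298 × 538.5 = 160.5 → ξ₂ = 25.58 mol/s.
Outlet amounts (n = n₀ + Σ ν·ξ):
  B: 538.5 − 1(109.3) − 2(25.58) = 378
  D: 731.5 − 1(109.3) − 2(25.58) = 571.1
  A: 0 + 2(109.3) = 218.6
  E: 0 + 2(25.58) = 51.16

ξ₂ = 25.6 mol/s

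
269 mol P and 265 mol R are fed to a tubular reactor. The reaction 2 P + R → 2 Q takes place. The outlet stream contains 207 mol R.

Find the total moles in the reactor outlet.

For R: n = n₀ − 1ξ → 207 = 265 − 1ξ, giving ξ = 58 mol.
Outlet amounts (n = n₀ + ν ξ):
  P: 269 − 2(58) = 153
  R: 265 − 1(58) = 207
  Q: 0 + 2(58) = 116
Total out = 153 + 207 + 116 = 476 mol.

476 mol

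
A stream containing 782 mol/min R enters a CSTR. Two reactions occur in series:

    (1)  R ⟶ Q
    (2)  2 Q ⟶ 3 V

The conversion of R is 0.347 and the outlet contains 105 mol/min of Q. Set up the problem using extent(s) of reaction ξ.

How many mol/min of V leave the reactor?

Conversion of R: R consumed = 1ξ₁ = 0.347 × 782 → ξ₁ = 271.4 mol/min.
Q balance: n_Q = 0 + 1ξ₁ − 2ξ₂ = 105 → ξ₂ = (1·271.4 − 105)/2 = 83.18 mol/min.
Outlet amounts (n = n₀ + Σ ν·ξ):
  R: 782 − 1(271.4) = 510.6
  Q: 0 + 1(271.4) − 2(83.18) = 105
  V: 0 + 3(83.18) = 249.5

250 mol/min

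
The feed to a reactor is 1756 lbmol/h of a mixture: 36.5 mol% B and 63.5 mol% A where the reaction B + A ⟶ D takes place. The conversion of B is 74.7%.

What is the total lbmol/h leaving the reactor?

B reacted = 0.747 × 640.9 = 478.8 lbmol/h; ν_B = −1, so ξ = 478.8/1 = 478.8 lbmol/h.
Outlet amounts (n = n₀ + ν ξ):
  B: 640.9 − 1(478.8) = 162.2
  A: 1115 − 1(478.8) = 636.3
  D: 0 + 1(478.8) = 478.8
Total out = 162.2 + 636.3 + 478.8 = 1277 lbmol/h.

1280 lbmol/h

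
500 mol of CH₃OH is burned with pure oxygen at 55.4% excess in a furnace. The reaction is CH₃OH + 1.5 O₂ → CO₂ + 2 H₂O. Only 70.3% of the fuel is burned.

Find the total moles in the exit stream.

Stoichiometric O₂ = 1.5 × 500 = 750 mol; O₂ fed = 750 × 1.554 = 1165 mol.
Fuel reacted = 0.703 × 500 → ξ = 351.5 mol.
Outlet (n = n₀ + ν ξ):
  CH₃OH: 500 − 1(351.5) = 148.5
  O₂: 1165 − 1.5(351.5) = 638.2
  CO₂: 0 + 1(351.5) = 351.5
  H₂O: 0 + 2(351.5) = 703
Total out = 148.5 + 638.2 + 351.5 + 703 = 1841 mol.

1840 mol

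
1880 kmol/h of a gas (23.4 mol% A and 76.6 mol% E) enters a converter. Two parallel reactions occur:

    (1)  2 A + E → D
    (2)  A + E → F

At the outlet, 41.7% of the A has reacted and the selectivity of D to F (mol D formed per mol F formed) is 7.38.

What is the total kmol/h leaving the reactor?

1700 kmol/h

Conversion of A: A consumed = 0.417 × 439.9 = 183.4 kmol/h = 2ξ₁ + 1ξ₂.
Selectivity: 1ξ₁ / (1ξ₂) = 7.38 → ξ₁ = 7.38 ξ₂.
Substitute: (2·7.38 + 1) ξ₂ = 183.4 → ξ₂ = 11.64 kmol/h, ξ₁ = 85.9 kmol/h.
Outlet amounts (n = n₀ + Σ ν·ξ):
  A: 439.9 − 2(85.9) − 1(11.64) = 256.5
  E: 1440 − 1(85.9) − 1(11.64) = 1343
  D: 0 + 1(85.9) = 85.9
  F: 0 + 1(11.64) = 11.64
Total out = 256.5 + 1343 + 85.9 + 11.64 = 1697 kmol/h.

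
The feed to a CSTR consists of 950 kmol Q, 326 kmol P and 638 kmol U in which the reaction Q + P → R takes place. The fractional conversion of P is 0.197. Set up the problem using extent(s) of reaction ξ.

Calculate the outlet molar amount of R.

64.2 kmol

P reacted = 0.197 × 326 = 64.22 kmol; ν_P = −1, so ξ = 64.22/1 = 64.22 kmol.
Outlet amounts (n = n₀ + ν ξ):
  Q: 950 − 1(64.22) = 885.8
  P: 326 − 1(64.22) = 261.8
  R: 0 + 1(64.22) = 64.22
  U: 638 (inert)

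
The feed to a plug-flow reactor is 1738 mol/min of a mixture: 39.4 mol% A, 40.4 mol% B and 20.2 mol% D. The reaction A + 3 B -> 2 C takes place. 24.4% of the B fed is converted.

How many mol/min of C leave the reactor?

114 mol/min

B reacted = 0.244 × 702.2 = 171.3 mol/min; ν_B = −3, so ξ = 171.3/3 = 57.11 mol/min.
Outlet amounts (n = n₀ + ν ξ):
  A: 684.8 − 1(57.11) = 627.7
  B: 702.2 − 3(57.11) = 530.8
  C: 0 + 2(57.11) = 114.2
  D: 351.1 (inert)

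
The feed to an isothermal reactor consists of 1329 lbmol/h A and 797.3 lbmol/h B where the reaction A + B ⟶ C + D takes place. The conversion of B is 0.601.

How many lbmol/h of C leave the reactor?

479 lbmol/h

B reacted = 0.601 × 797.3 = 479.2 lbmol/h; ν_B = −1, so ξ = 479.2/1 = 479.2 lbmol/h.
Outlet amounts (n = n₀ + ν ξ):
  A: 1329 − 1(479.2) = 849.8
  B: 797.3 − 1(479.2) = 318.1
  C: 0 + 1(479.2) = 479.2
  D: 0 + 1(479.2) = 479.2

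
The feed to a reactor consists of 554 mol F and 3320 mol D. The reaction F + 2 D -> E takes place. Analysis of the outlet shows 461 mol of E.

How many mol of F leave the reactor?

93 mol

For E: n = n₀ + 1ξ → 461 = 0 + 1ξ, giving ξ = 461 mol.
Outlet amounts (n = n₀ + ν ξ):
  F: 554 − 1(461) = 93
  D: 3320 − 2(461) = 2398
  E: 0 + 1(461) = 461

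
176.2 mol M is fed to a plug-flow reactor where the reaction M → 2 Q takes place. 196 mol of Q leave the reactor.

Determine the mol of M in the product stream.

78.2 mol

For Q: n = n₀ + 2ξ → 196 = 0 + 2ξ, giving ξ = 98 mol.
Outlet amounts (n = n₀ + ν ξ):
  M: 176.2 − 1(98) = 78.2
  Q: 0 + 2(98) = 196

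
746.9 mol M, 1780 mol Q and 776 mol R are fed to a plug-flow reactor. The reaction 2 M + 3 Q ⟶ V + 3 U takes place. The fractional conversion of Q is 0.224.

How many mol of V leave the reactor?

133 mol

Q reacted = 0.224 × 1780 = 398.7 mol; ν_Q = −3, so ξ = 398.7/3 = 132.9 mol.
Outlet amounts (n = n₀ + ν ξ):
  M: 746.9 − 2(132.9) = 481.1
  Q: 1780 − 3(132.9) = 1381
  V: 0 + 1(132.9) = 132.9
  U: 0 + 3(132.9) = 398.7
  R: 776 (inert)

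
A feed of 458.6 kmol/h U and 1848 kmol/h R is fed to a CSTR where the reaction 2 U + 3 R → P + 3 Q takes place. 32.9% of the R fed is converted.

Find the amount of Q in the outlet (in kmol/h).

R reacted = 0.329 × 1848 = 608 kmol/h; ν_R = −3, so ξ = 608/3 = 202.7 kmol/h.
Outlet amounts (n = n₀ + ν ξ):
  U: 458.6 − 2(202.7) = 53.27
  R: 1848 − 3(202.7) = 1240
  P: 0 + 1(202.7) = 202.7
  Q: 0 + 3(202.7) = 608

608 kmol/h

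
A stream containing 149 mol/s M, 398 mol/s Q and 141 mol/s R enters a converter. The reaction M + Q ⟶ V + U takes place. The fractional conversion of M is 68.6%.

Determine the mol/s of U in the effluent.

M reacted = 0.686 × 149 = 102.2 mol/s; ν_M = −1, so ξ = 102.2/1 = 102.2 mol/s.
Outlet amounts (n = n₀ + ν ξ):
  M: 149 − 1(102.2) = 46.79
  Q: 398 − 1(102.2) = 295.8
  V: 0 + 1(102.2) = 102.2
  U: 0 + 1(102.2) = 102.2
  R: 141 (inert)

102 mol/s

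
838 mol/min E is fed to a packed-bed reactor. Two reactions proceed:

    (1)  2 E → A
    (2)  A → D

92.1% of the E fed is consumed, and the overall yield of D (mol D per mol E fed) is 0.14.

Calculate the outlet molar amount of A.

269 mol/min

Conversion of E: E consumed = 2ξ₁ = 0.921 × 838 → ξ₁ = 385.9 mol/min.
Yield of D: 1ξ₂ / 838 = 0.14 → ξ₂ = 117.3 mol/min.
Outlet amounts (n = n₀ + Σ ν·ξ):
  E: 838 − 2(385.9) = 66.2
  A: 0 + 1(385.9) − 1(117.3) = 268.6
  D: 0 + 1(117.3) = 117.3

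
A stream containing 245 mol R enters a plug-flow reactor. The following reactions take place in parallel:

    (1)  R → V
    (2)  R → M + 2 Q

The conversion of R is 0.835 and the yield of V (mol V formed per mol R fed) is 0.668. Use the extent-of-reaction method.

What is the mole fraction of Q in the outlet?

Yield of V: 1ξ₁ / 245 = 0.668 → ξ₁ = 163.7 mol.
Conversion of R: 1ξ₁ + 1ξ₂ = 0.835 × 245 = 204.6 → ξ₂ = 40.91 mol.
Outlet amounts (n = n₀ + Σ ν·ξ):
  R: 245 − 1(163.7) − 1(40.91) = 40.43
  V: 0 + 1(163.7) = 163.7
  M: 0 + 1(40.91) = 40.91
  Q: 0 + 2(40.91) = 81.83
Total out = 326.8 mol; y_Q = 81.83 / 326.8 = 0.2504.

0.25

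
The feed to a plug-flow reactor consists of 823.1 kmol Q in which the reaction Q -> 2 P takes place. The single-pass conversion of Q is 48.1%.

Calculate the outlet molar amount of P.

792 kmol

Q reacted = 0.481 × 823.1 = 395.9 kmol; ν_Q = −1, so ξ = 395.9/1 = 395.9 kmol.
Outlet amounts (n = n₀ + ν ξ):
  Q: 823.1 − 1(395.9) = 427.2
  P: 0 + 2(395.9) = 791.8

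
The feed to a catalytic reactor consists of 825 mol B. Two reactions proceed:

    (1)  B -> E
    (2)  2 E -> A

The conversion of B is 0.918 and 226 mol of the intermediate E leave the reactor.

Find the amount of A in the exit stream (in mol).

266 mol

Conversion of B: B consumed = 1ξ₁ = 0.918 × 825 → ξ₁ = 757.4 mol.
E balance: n_E = 0 + 1ξ₁ − 2ξ₂ = 226 → ξ₂ = (1·757.4 − 226)/2 = 265.7 mol.
Outlet amounts (n = n₀ + Σ ν·ξ):
  B: 825 − 1(757.4) = 67.65
  E: 0 + 1(757.4) − 2(265.7) = 226
  A: 0 + 1(265.7) = 265.7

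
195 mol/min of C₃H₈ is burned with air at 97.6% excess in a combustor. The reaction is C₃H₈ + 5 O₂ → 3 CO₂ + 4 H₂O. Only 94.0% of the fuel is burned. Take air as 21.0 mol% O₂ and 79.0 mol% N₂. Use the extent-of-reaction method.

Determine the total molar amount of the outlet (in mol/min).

9550 mol/min

Stoichiometric O₂ = 5 × 195 = 975 mol/min; O₂ fed = 975 × 1.976 = 1927 mol/min.
N₂ fed = 1927 × 79/21 = 7248 mol/min.
Fuel reacted = 0.94 × 195 → ξ = 183.3 mol/min.
Outlet (n = n₀ + ν ξ):
  C₃H₈: 195 − 1(183.3) = 11.7
  O₂: 1927 − 5(183.3) = 1010
  N₂: 7248 (inert)
  CO₂: 0 + 3(183.3) = 549.9
  H₂O: 0 + 4(183.3) = 733.2
Total out = 11.7 + 1010 + 7248 + 549.9 + 733.2 = 9553 mol/min.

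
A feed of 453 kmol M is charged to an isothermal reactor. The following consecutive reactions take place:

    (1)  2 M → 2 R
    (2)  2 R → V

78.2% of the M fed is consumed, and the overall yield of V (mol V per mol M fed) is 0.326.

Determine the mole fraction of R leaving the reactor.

Conversion of M: M consumed = 2ξ₁ = 0.782 × 453 → ξ₁ = 177.1 kmol.
Yield of V: 1ξ₂ / 453 = 0.326 → ξ₂ = 147.7 kmol.
Outlet amounts (n = n₀ + Σ ν·ξ):
  M: 453 − 2(177.1) = 98.75
  R: 0 + 2(177.1) − 2(147.7) = 58.89
  V: 0 + 1(147.7) = 147.7
Total out = 305.3 kmol; y_R = 58.89 / 305.3 = 0.1929.

0.193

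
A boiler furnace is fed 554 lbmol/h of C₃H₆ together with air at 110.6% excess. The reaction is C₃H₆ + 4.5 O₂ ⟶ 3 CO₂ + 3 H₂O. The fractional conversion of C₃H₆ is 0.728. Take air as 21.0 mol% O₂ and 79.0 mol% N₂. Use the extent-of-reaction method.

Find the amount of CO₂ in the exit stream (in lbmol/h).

1210 lbmol/h

Stoichiometric O₂ = 4.5 × 554 = 2493 lbmol/h; O₂ fed = 2493 × 2.106 = 5250 lbmol/h.
N₂ fed = 5250 × 79/21 = 19750 lbmol/h.
Fuel reacted = 0.728 × 554 → ξ = 403.3 lbmol/h.
Outlet (n = n₀ + ν ξ):
  C₃H₆: 554 − 1(403.3) = 150.7
  O₂: 5250 − 4.5(403.3) = 3435
  N₂: 19750 (inert)
  CO₂: 0 + 3(403.3) = 1210
  H₂O: 0 + 3(403.3) = 1210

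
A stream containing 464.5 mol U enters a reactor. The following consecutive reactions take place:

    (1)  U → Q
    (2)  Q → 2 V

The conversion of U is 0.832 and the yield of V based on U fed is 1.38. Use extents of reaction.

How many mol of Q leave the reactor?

66 mol

Conversion of U: U consumed = 1ξ₁ = 0.832 × 464.5 → ξ₁ = 386.5 mol.
Yield of V: 2ξ₂ / 464.5 = 1.38 → ξ₂ = 320.5 mol.
Outlet amounts (n = n₀ + Σ ν·ξ):
  U: 464.5 − 1(386.5) = 78.04
  Q: 0 + 1(386.5) − 1(320.5) = 65.96
  V: 0 + 2(320.5) = 641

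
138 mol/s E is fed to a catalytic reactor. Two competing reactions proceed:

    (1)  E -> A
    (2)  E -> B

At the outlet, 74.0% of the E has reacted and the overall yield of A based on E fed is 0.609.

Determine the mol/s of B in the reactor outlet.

Yield of A: 1ξ₁ / 138 = 0.609 → ξ₁ = 84.04 mol/s.
Conversion of E: 1ξ₁ + 1ξ₂ = 0.74 × 138 = 102.1 → ξ₂ = 18.08 mol/s.
Outlet amounts (n = n₀ + Σ ν·ξ):
  E: 138 − 1(84.04) − 1(18.08) = 35.88
  A: 0 + 1(84.04) = 84.04
  B: 0 + 1(18.08) = 18.08

18.1 mol/s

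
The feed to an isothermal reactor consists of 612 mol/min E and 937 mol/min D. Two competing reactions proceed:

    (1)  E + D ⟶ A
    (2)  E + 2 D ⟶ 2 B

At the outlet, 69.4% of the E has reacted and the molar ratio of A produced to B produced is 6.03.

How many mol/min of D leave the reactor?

480 mol/min

Conversion of E: E consumed = 0.694 × 612 = 424.7 mol/min = 1ξ₁ + 1ξ₂.
Selectivity: 1ξ₁ / (2ξ₂) = 6.03 → ξ₁ = 12.06 ξ₂.
Substitute: (1·12.06 + 1) ξ₂ = 424.7 → ξ₂ = 32.52 mol/min, ξ₁ = 392.2 mol/min.
Outlet amounts (n = n₀ + Σ ν·ξ):
  E: 612 − 1(392.2) − 1(32.52) = 187.3
  D: 937 − 1(392.2) − 2(32.52) = 479.8
  A: 0 + 1(392.2) = 392.2
  B: 0 + 2(32.52) = 65.04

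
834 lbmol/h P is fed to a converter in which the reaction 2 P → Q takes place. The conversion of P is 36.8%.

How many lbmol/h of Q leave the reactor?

P reacted = 0.368 × 834 = 306.9 lbmol/h; ν_P = −2, so ξ = 306.9/2 = 153.5 lbmol/h.
Outlet amounts (n = n₀ + ν ξ):
  P: 834 − 2(153.5) = 527.1
  Q: 0 + 1(153.5) = 153.5

153 lbmol/h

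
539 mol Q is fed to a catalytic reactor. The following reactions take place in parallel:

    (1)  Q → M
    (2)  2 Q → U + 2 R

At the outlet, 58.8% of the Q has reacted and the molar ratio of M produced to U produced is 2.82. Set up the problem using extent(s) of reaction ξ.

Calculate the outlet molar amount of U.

65.8 mol

Conversion of Q: Q consumed = 0.588 × 539 = 316.9 mol = 1ξ₁ + 2ξ₂.
Selectivity: 1ξ₁ / (1ξ₂) = 2.82 → ξ₁ = 2.82 ξ₂.
Substitute: (1·2.82 + 2) ξ₂ = 316.9 → ξ₂ = 65.75 mol, ξ₁ = 185.4 mol.
Outlet amounts (n = n₀ + Σ ν·ξ):
  Q: 539 − 1(185.4) − 2(65.75) = 222.1
  M: 0 + 1(185.4) = 185.4
  U: 0 + 1(65.75) = 65.75
  R: 0 + 2(65.75) = 131.5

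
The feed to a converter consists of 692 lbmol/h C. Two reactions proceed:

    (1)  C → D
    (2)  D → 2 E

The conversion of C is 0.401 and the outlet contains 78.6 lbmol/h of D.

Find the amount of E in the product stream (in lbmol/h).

398 lbmol/h

Conversion of C: C consumed = 1ξ₁ = 0.401 × 692 → ξ₁ = 277.5 lbmol/h.
D balance: n_D = 0 + 1ξ₁ − 1ξ₂ = 78.6 → ξ₂ = (1·277.5 − 78.6)/1 = 198.9 lbmol/h.
Outlet amounts (n = n₀ + Σ ν·ξ):
  C: 692 − 1(277.5) = 414.5
  D: 0 + 1(277.5) − 1(198.9) = 78.6
  E: 0 + 2(198.9) = 397.8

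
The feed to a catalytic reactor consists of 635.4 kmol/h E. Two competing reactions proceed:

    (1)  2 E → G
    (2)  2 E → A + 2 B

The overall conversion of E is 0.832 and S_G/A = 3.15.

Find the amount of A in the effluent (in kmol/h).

63.7 kmol/h

Conversion of E: E consumed = 0.832 × 635.4 = 528.7 kmol/h = 2ξ₁ + 2ξ₂.
Selectivity: 1ξ₁ / (1ξ₂) = 3.15 → ξ₁ = 3.15 ξ₂.
Substitute: (2·3.15 + 2) ξ₂ = 528.7 → ξ₂ = 63.69 kmol/h, ξ₁ = 200.6 kmol/h.
Outlet amounts (n = n₀ + Σ ν·ξ):
  E: 635.4 − 2(200.6) − 2(63.69) = 106.7
  G: 0 + 1(200.6) = 200.6
  A: 0 + 1(63.69) = 63.69
  B: 0 + 2(63.69) = 127.4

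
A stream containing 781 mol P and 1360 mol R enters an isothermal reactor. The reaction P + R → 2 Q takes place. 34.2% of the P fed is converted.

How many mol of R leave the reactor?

1090 mol

P reacted = 0.342 × 781 = 267.1 mol; ν_P = −1, so ξ = 267.1/1 = 267.1 mol.
Outlet amounts (n = n₀ + ν ξ):
  P: 781 − 1(267.1) = 513.9
  R: 1360 − 1(267.1) = 1093
  Q: 0 + 2(267.1) = 534.2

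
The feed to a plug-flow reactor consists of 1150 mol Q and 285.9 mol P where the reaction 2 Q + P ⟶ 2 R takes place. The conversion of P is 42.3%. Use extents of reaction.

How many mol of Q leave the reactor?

P reacted = 0.423 × 285.9 = 120.9 mol; ν_P = −1, so ξ = 120.9/1 = 120.9 mol.
Outlet amounts (n = n₀ + ν ξ):
  Q: 1150 − 2(120.9) = 908.1
  P: 285.9 − 1(120.9) = 165
  R: 0 + 2(120.9) = 241.9

908 mol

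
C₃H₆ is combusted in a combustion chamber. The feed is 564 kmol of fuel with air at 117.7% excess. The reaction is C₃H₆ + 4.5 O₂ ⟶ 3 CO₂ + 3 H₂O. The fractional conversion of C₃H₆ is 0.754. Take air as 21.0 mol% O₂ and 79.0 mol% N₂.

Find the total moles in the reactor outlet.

27100 kmol

Stoichiometric O₂ = 4.5 × 564 = 2538 kmol; O₂ fed = 2538 × 2.177 = 5525 kmol.
N₂ fed = 5525 × 79/21 = 20790 kmol.
Fuel reacted = 0.754 × 564 → ξ = 425.3 kmol.
Outlet (n = n₀ + ν ξ):
  C₃H₆: 564 − 1(425.3) = 138.7
  O₂: 5525 − 4.5(425.3) = 3612
  N₂: 20790 (inert)
  CO₂: 0 + 3(425.3) = 1276
  H₂O: 0 + 3(425.3) = 1276
Total out = 138.7 + 3612 + 20790 + 1276 + 1276 = 27090 kmol.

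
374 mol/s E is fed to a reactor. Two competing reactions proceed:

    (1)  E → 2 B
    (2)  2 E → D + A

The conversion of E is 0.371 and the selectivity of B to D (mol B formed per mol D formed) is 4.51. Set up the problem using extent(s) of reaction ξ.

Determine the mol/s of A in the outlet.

Conversion of E: E consumed = 0.371 × 374 = 138.8 mol/s = 1ξ₁ + 2ξ₂.
Selectivity: 2ξ₁ / (1ξ₂) = 4.51 → ξ₁ = 2.255 ξ₂.
Substitute: (1·2.255 + 2) ξ₂ = 138.8 → ξ₂ = 32.61 mol/s, ξ₁ = 73.53 mol/s.
Outlet amounts (n = n₀ + Σ ν·ξ):
  E: 374 − 1(73.53) − 2(32.61) = 235.2
  B: 0 + 2(73.53) = 147.1
  D: 0 + 1(32.61) = 32.61
  A: 0 + 1(32.61) = 32.61

32.6 mol/s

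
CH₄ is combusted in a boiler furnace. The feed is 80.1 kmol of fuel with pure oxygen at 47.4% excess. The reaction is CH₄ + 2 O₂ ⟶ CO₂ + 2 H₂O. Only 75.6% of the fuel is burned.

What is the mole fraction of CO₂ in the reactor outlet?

0.191

Stoichiometric O₂ = 2 × 80.1 = 160.2 kmol; O₂ fed = 160.2 × 1.474 = 236.1 kmol.
Fuel reacted = 0.756 × 80.1 → ξ = 60.56 kmol.
Outlet (n = n₀ + ν ξ):
  CH₄: 80.1 − 1(60.56) = 19.54
  O₂: 236.1 − 2(60.56) = 115
  CO₂: 0 + 1(60.56) = 60.56
  H₂O: 0 + 2(60.56) = 121.1
Total out = 316.2 kmol; y_CO₂ = 60.56 / 316.2 = 0.1915.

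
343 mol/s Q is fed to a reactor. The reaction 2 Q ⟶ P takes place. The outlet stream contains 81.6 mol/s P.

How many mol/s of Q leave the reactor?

180 mol/s

For P: n = n₀ + 1ξ → 81.6 = 0 + 1ξ, giving ξ = 81.6 mol/s.
Outlet amounts (n = n₀ + ν ξ):
  Q: 343 − 2(81.6) = 179.8
  P: 0 + 1(81.6) = 81.6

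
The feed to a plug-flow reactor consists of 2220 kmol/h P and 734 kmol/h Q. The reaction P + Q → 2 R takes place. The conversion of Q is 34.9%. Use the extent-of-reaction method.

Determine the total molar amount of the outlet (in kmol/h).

2950 kmol/h

Q reacted = 0.349 × 734 = 256.2 kmol/h; ν_Q = −1, so ξ = 256.2/1 = 256.2 kmol/h.
Outlet amounts (n = n₀ + ν ξ):
  P: 2220 − 1(256.2) = 1964
  Q: 734 − 1(256.2) = 477.8
  R: 0 + 2(256.2) = 512.3
Total out = 1964 + 477.8 + 512.3 = 2954 kmol/h.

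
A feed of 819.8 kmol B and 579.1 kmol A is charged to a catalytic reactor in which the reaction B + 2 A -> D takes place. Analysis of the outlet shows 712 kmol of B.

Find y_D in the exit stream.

For B: n = n₀ − 1ξ → 712 = 819.8 − 1ξ, giving ξ = 107.8 kmol.
Outlet amounts (n = n₀ + ν ξ):
  B: 819.8 − 1(107.8) = 712
  A: 579.1 − 2(107.8) = 363.5
  D: 0 + 1(107.8) = 107.8
Total out = 1183 kmol; y_D = 107.8 / 1183 = 0.0911.

0.0911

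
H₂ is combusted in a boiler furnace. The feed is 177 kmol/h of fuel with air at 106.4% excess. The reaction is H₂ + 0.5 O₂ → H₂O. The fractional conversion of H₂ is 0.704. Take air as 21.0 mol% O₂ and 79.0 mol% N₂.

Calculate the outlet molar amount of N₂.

687 kmol/h

Stoichiometric O₂ = 0.5 × 177 = 88.5 kmol/h; O₂ fed = 88.5 × 2.064 = 182.7 kmol/h.
N₂ fed = 182.7 × 79/21 = 687.2 kmol/h.
Fuel reacted = 0.704 × 177 → ξ = 124.6 kmol/h.
Outlet (n = n₀ + ν ξ):
  H₂: 177 − 1(124.6) = 52.39
  O₂: 182.7 − 0.5(124.6) = 120.4
  N₂: 687.2 (inert)
  H₂O: 0 + 1(124.6) = 124.6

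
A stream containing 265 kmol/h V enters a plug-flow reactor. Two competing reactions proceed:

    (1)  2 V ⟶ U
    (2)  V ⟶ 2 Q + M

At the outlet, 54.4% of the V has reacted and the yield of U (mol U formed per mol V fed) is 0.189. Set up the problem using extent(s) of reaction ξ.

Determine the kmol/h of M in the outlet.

44 kmol/h

Yield of U: 1ξ₁ / 265 = 0.189 → ξ₁ = 50.09 kmol/h.
Conversion of V: 2ξ₁ + 1ξ₂ = 0.544 × 265 = 144.2 → ξ₂ = 43.99 kmol/h.
Outlet amounts (n = n₀ + Σ ν·ξ):
  V: 265 − 2(50.09) − 1(43.99) = 120.8
  U: 0 + 1(50.09) = 50.09
  Q: 0 + 2(43.99) = 87.98
  M: 0 + 1(43.99) = 43.99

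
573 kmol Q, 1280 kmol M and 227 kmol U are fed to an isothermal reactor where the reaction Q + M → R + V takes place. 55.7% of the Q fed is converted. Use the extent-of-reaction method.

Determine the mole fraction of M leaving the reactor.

0.462

Q reacted = 0.557 × 573 = 319.2 kmol; ν_Q = −1, so ξ = 319.2/1 = 319.2 kmol.
Outlet amounts (n = n₀ + ν ξ):
  Q: 573 − 1(319.2) = 253.8
  M: 1280 − 1(319.2) = 960.8
  R: 0 + 1(319.2) = 319.2
  V: 0 + 1(319.2) = 319.2
  U: 227 (inert)
Total out = 2080 kmol; y_M = 960.8 / 2080 = 0.4619.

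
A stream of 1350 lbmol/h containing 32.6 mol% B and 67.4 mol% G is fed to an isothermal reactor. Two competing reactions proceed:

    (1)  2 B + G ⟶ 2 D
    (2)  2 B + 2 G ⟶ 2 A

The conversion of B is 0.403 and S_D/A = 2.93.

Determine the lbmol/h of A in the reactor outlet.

Conversion of B: B consumed = 0.403 × 440.1 = 177.4 lbmol/h = 2ξ₁ + 2ξ₂.
Selectivity: 2ξ₁ / (2ξ₂) = 2.93 → ξ₁ = 2.93 ξ₂.
Substitute: (2·2.93 + 2) ξ₂ = 177.4 → ξ₂ = 22.56 lbmol/h, ξ₁ = 66.12 lbmol/h.
Outlet amounts (n = n₀ + Σ ν·ξ):
  B: 440.1 − 2(66.12) − 2(22.56) = 262.7
  G: 909.9 − 1(66.12) − 2(22.56) = 798.7
  D: 0 + 2(66.12) = 132.2
  A: 0 + 2(22.56) = 45.13

45.1 lbmol/h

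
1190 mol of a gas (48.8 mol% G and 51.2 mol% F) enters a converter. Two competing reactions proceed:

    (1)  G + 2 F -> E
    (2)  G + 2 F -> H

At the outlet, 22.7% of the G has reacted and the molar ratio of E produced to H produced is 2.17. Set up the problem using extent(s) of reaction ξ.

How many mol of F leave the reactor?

Conversion of G: G consumed = 0.227 × 580.7 = 131.8 mol = 1ξ₁ + 1ξ₂.
Selectivity: 1ξ₁ / (1ξ₂) = 2.17 → ξ₁ = 2.17 ξ₂.
Substitute: (1·2.17 + 1) ξ₂ = 131.8 → ξ₂ = 41.58 mol, ξ₁ = 90.24 mol.
Outlet amounts (n = n₀ + Σ ν·ξ):
  G: 580.7 − 1(90.24) − 1(41.58) = 448.9
  F: 609.3 − 2(90.24) − 2(41.58) = 345.6
  E: 0 + 1(90.24) = 90.24
  H: 0 + 1(41.58) = 41.58

346 mol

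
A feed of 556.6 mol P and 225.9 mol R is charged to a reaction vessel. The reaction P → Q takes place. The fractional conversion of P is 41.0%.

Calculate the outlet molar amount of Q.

P reacted = 0.41 × 556.6 = 228.2 mol; ν_P = −1, so ξ = 228.2/1 = 228.2 mol.
Outlet amounts (n = n₀ + ν ξ):
  P: 556.6 − 1(228.2) = 328.4
  Q: 0 + 1(228.2) = 228.2
  R: 225.9 (inert)

228 mol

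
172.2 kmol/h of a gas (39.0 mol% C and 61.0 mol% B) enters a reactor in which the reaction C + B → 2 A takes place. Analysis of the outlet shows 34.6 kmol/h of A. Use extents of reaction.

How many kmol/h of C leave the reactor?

49.9 kmol/h

For A: n = n₀ + 2ξ → 34.6 = 0 + 2ξ, giving ξ = 17.3 kmol/h.
Outlet amounts (n = n₀ + ν ξ):
  C: 67.16 − 1(17.3) = 49.86
  B: 105 − 1(17.3) = 87.74
  A: 0 + 2(17.3) = 34.6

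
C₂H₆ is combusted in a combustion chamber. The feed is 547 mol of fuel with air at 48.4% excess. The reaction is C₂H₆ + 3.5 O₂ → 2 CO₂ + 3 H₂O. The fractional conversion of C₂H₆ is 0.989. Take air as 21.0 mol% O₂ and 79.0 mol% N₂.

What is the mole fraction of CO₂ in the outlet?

0.0754

Stoichiometric O₂ = 3.5 × 547 = 1914 mol; O₂ fed = 1914 × 1.484 = 2841 mol.
N₂ fed = 2841 × 79/21 = 10690 mol.
Fuel reacted = 0.989 × 547 → ξ = 541 mol.
Outlet (n = n₀ + ν ξ):
  C₂H₆: 547 − 1(541) = 6.017
  O₂: 2841 − 3.5(541) = 947.7
  N₂: 10690 (inert)
  CO₂: 0 + 2(541) = 1082
  H₂O: 0 + 3(541) = 1623
Total out = 14350 mol; y_CO₂ = 1082 / 14350 = 0.07542.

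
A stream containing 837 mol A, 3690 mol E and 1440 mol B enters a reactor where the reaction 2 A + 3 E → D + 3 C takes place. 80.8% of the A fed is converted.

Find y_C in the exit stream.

A reacted = 0.808 × 837 = 676.3 mol; ν_A = −2, so ξ = 676.3/2 = 338.1 mol.
Outlet amounts (n = n₀ + ν ξ):
  A: 837 − 2(338.1) = 160.7
  E: 3690 − 3(338.1) = 2676
  D: 0 + 1(338.1) = 338.1
  C: 0 + 3(338.1) = 1014
  B: 1440 (inert)
Total out = 5629 mol; y_C = 1014 / 5629 = 0.1802.

0.18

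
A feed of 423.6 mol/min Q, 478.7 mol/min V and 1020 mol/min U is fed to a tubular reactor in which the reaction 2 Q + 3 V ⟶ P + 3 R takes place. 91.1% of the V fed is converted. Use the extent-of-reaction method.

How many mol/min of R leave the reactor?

436 mol/min

V reacted = 0.911 × 478.7 = 436.1 mol/min; ν_V = −3, so ξ = 436.1/3 = 145.4 mol/min.
Outlet amounts (n = n₀ + ν ξ):
  Q: 423.6 − 2(145.4) = 132.9
  V: 478.7 − 3(145.4) = 42.6
  P: 0 + 1(145.4) = 145.4
  R: 0 + 3(145.4) = 436.1
  U: 1020 (inert)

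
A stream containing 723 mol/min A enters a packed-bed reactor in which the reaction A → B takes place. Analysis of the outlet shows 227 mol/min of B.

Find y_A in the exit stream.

0.686

For B: n = n₀ + 1ξ → 227 = 0 + 1ξ, giving ξ = 227 mol/min.
Outlet amounts (n = n₀ + ν ξ):
  A: 723 − 1(227) = 496
  B: 0 + 1(227) = 227
Total out = 723 mol/min; y_A = 496 / 723 = 0.686.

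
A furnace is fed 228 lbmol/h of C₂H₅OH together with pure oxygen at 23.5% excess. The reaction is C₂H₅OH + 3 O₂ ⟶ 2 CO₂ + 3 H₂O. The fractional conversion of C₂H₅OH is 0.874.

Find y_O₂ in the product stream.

0.194

Stoichiometric O₂ = 3 × 228 = 684 lbmol/h; O₂ fed = 684 × 1.235 = 844.7 lbmol/h.
Fuel reacted = 0.874 × 228 → ξ = 199.3 lbmol/h.
Outlet (n = n₀ + ν ξ):
  C₂H₅OH: 228 − 1(199.3) = 28.73
  O₂: 844.7 − 3(199.3) = 246.9
  CO₂: 0 + 2(199.3) = 398.5
  H₂O: 0 + 3(199.3) = 597.8
Total out = 1272 lbmol/h; y_O₂ = 246.9 / 1272 = 0.1941.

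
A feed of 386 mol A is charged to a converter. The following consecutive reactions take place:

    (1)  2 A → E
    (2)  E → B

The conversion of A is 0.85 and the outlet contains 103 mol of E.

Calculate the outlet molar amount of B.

Conversion of A: A consumed = 2ξ₁ = 0.85 × 386 → ξ₁ = 164 mol.
E balance: n_E = 0 + 1ξ₁ − 1ξ₂ = 103 → ξ₂ = (1·164 − 103)/1 = 61.05 mol.
Outlet amounts (n = n₀ + Σ ν·ξ):
  A: 386 − 2(164) = 57.9
  E: 0 + 1(164) − 1(61.05) = 103
  B: 0 + 1(61.05) = 61.05

61 mol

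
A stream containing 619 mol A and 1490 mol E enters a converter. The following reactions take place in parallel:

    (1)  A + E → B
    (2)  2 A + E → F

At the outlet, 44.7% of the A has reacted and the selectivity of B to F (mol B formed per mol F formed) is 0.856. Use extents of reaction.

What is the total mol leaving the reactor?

1830 mol

Conversion of A: A consumed = 0.447 × 619 = 276.7 mol = 1ξ₁ + 2ξ₂.
Selectivity: 1ξ₁ / (1ξ₂) = 0.856 → ξ₁ = 0.856 ξ₂.
Substitute: (1·0.856 + 2) ξ₂ = 276.7 → ξ₂ = 96.88 mol, ξ₁ = 82.93 mol.
Outlet amounts (n = n₀ + Σ ν·ξ):
  A: 619 − 1(82.93) − 2(96.88) = 342.3
  E: 1490 − 1(82.93) − 1(96.88) = 1310
  B: 0 + 1(82.93) = 82.93
  F: 0 + 1(96.88) = 96.88
Total out = 342.3 + 1310 + 82.93 + 96.88 = 1832 mol.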